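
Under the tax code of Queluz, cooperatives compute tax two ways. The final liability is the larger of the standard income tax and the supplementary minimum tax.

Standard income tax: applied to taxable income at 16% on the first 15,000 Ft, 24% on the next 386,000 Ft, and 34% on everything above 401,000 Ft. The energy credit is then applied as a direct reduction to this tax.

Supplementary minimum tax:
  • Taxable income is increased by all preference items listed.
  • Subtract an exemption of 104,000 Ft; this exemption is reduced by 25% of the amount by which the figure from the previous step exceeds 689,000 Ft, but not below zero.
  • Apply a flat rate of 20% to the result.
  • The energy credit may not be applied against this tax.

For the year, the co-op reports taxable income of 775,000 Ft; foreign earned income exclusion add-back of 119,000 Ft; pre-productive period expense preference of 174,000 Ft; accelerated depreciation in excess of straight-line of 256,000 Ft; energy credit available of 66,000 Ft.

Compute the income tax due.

Standard income tax:
  15,000 Ft × 16% = 2,400 Ft
  386,000 Ft × 24% = 92,640 Ft
  374,000 Ft × 34% = 127,160 Ft
  → 222,200 Ft
  Less energy credit 66,000 Ft → 156,200 Ft

Supplementary minimum tax:
  Adjusted income: 775,000 Ft + 119,000 Ft + 174,000 Ft + 256,000 Ft = 1,324,000 Ft
  Exemption: 25% × (1,324,000 Ft − 689,000 Ft) = 158,750 Ft ≥ 104,000 Ft, so the exemption is fully phased out
  Base: 1,324,000 Ft − 0 Ft = 1,324,000 Ft
  1,324,000 Ft × 20% = 264,800 Ft

264,800 Ft > 156,200 Ft, so the supplementary minimum tax is the binding amount.

264,800 Ft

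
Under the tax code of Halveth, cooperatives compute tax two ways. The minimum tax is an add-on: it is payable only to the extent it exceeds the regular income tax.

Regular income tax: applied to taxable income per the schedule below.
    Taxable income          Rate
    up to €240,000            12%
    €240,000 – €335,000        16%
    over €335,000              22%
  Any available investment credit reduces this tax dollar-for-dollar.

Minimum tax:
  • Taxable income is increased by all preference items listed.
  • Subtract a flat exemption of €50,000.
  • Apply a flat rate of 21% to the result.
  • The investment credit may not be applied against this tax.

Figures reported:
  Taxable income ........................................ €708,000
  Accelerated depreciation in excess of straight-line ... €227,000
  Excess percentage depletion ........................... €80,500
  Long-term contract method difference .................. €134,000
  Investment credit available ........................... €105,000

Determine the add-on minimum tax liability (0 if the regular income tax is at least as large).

Regular income tax:
  €240,000 × 12% = €28,800
  €95,000 × 16% = €15,200
  €373,000 × 22% = €82,060
  → €126,060
  Less investment credit €105,000 → €21,060

Minimum tax:
  Adjusted income: €708,000 + €227,000 + €80,500 + €134,000 = €1,149,500
  Less exemption €50,000 → base €1,099,500
  €1,099,500 × 21% = €230,895

Excess of minimum tax over regular income tax: €230,895 − €21,060 = €209,835.

€209,835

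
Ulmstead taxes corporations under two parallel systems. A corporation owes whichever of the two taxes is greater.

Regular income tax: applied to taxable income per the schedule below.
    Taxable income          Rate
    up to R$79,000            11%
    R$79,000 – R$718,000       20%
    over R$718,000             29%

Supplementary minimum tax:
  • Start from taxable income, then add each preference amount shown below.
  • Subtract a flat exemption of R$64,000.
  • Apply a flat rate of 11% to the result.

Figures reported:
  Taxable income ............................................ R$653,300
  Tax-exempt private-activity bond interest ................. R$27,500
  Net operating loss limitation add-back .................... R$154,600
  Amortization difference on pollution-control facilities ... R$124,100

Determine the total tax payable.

Supplementary minimum tax:
  Adjusted income: R$653,300 + R$27,500 + R$154,600 + R$124,100 = R$959,500
  Less exemption R$64,000 → base R$895,500
  R$895,500 × 11% = R$98,505

Regular income tax:
  R$79,000 × 11% = R$8,690
  R$574,300 × 20% = R$114,860
  → R$123,550

R$123,550 > R$98,505, so the regular income tax governs.

R$123,550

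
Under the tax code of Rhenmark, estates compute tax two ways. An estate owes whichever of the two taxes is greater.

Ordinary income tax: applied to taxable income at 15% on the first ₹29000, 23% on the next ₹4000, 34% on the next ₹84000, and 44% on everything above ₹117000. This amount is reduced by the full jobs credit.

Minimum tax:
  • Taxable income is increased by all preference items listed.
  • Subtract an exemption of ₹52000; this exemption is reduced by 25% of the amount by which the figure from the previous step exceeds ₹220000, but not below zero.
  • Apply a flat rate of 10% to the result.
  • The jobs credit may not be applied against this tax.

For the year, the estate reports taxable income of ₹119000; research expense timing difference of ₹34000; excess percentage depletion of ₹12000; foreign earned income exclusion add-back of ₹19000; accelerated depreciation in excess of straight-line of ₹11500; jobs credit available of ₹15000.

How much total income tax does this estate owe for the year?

Ordinary income tax:
  ₹29000 × 15% = ₹4350
  ₹4000 × 23% = ₹920
  ₹84000 × 34% = ₹28560
  ₹2000 × 44% = ₹880
  → ₹34710
  Less jobs credit ₹15000 → ₹19710

Minimum tax:
  Adjusted income: ₹119000 + ₹34000 + ₹12000 + ₹19000 + ₹11500 = ₹195500
  Exemption: ₹195500 ≤ ₹220000, so full ₹52000 applies
  Base: ₹195500 − ₹52000 = ₹143500
  ₹143500 × 10% = ₹14350

₹19710 > ₹14350, so the ordinary income tax governs.

₹19710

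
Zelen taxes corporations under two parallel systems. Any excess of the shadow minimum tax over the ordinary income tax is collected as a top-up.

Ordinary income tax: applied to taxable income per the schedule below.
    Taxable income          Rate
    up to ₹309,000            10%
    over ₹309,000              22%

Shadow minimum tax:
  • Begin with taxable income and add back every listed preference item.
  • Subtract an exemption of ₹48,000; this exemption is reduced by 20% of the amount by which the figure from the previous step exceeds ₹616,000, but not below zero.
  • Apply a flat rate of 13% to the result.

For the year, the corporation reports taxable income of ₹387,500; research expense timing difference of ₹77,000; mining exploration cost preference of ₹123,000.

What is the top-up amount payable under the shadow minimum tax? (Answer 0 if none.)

₹21,965

Ordinary income tax:
  ₹309,000 × 10% = ₹30,900
  ₹78,500 × 22% = ₹17,270
  → ₹48,170

Shadow minimum tax:
  Adjusted income: ₹387,500 + ₹77,000 + ₹123,000 = ₹587,500
  Exemption: ₹587,500 ≤ ₹616,000, so full ₹48,000 applies
  Base: ₹587,500 − ₹48,000 = ₹539,500
  ₹539,500 × 13% = ₹70,135

Excess of shadow minimum tax over ordinary income tax: ₹70,135 − ₹48,170 = ₹21,965.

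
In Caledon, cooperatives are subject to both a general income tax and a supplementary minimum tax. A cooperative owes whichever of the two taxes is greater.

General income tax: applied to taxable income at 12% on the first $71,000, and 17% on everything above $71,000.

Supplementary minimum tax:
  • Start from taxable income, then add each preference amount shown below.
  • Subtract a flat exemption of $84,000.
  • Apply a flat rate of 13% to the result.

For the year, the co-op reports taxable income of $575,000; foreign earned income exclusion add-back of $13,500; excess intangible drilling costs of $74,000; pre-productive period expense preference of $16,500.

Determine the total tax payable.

$94,200

Supplementary minimum tax:
  Adjusted income: $575,000 + $13,500 + $74,000 + $16,500 = $679,000
  Less exemption $84,000 → base $595,000
  $595,000 × 13% = $77,350

General income tax:
  $71,000 × 12% = $8,520
  $504,000 × 17% = $85,680
  → $94,200

$94,200 > $77,350, so the general income tax governs.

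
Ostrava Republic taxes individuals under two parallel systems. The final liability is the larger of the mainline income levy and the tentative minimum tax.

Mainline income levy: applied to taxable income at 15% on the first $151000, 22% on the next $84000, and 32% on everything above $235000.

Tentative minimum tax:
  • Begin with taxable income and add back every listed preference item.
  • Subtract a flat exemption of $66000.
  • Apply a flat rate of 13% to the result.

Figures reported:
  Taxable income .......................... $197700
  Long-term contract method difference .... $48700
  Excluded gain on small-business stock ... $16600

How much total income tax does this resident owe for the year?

$32924

Tentative minimum tax:
  Adjusted income: $197700 + $48700 + $16600 = $263000
  Less exemption $66000 → base $197000
  $197000 × 13% = $25610

Mainline income levy:
  $151000 × 15% = $22650
  $46700 × 22% = $10274
  → $32924

$32924 > $25610, so the mainline income levy governs.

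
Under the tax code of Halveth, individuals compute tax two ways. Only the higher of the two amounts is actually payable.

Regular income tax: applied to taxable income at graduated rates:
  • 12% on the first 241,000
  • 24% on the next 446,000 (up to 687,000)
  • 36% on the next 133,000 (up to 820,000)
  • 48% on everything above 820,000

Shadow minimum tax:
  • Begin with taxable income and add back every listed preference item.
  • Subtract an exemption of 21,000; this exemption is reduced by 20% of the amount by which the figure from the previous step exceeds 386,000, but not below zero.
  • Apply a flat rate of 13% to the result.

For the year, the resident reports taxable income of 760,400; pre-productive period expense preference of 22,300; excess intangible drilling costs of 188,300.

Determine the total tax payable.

162,384

Regular income tax:
  241,000 × 12% = 28,920
  446,000 × 24% = 107,040
  73,400 × 36% = 26,424
  → 162,384

Shadow minimum tax:
  Adjusted income: 760,400 + 22,300 + 188,300 = 971,000
  Exemption: 20% × (971,000 − 386,000) = 117,000 ≥ 21,000, so the exemption is fully phased out
  Base: 971,000 − 0 = 971,000
  971,000 × 13% = 126,230

162,384 > 126,230, so the regular income tax governs.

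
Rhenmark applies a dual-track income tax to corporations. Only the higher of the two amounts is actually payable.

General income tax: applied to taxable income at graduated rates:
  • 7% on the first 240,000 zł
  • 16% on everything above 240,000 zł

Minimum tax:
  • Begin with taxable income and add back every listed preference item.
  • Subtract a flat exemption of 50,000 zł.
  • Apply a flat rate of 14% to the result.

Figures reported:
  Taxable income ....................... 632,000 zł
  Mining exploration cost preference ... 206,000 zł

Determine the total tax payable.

110,320 zł

General income tax:
  240,000 zł × 7% = 16,800 zł
  392,000 zł × 16% = 62,720 zł
  → 79,520 zł

Minimum tax:
  Adjusted income: 632,000 zł + 206,000 zł = 838,000 zł
  Less exemption 50,000 zł → base 788,000 zł
  788,000 zł × 14% = 110,320 zł

110,320 zł > 79,520 zł, so the minimum tax is the binding amount.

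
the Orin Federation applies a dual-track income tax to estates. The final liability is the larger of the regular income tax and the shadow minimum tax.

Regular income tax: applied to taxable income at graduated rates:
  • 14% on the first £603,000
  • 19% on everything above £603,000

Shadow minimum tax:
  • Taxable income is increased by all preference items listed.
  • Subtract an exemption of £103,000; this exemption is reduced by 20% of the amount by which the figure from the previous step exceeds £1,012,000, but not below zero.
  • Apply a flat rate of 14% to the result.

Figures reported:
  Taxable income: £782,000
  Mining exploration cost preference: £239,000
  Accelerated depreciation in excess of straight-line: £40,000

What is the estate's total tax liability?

Regular income tax:
  £603,000 × 14% = £84,420
  £179,000 × 19% = £34,010
  → £118,430

Shadow minimum tax:
  Adjusted income: £782,000 + £239,000 + £40,000 = £1,061,000
  Exemption: £103,000 − 20% × (£1,061,000 − £1,012,000) = £103,000 − £9,800 = £93,200
  Base: £1,061,000 − £93,200 = £967,800
  £967,800 × 14% = £135,492

£135,492 > £118,430, so the shadow minimum tax is the binding amount.

£135,492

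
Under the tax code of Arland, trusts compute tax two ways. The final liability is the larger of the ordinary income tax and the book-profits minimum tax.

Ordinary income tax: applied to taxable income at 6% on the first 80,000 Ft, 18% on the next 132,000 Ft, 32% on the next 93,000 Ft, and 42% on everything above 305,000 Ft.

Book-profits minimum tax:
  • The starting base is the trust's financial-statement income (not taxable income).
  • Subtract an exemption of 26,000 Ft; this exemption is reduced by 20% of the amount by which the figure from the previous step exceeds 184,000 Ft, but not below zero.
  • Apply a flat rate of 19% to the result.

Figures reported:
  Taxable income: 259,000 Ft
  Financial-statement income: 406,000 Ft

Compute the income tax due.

Ordinary income tax:
  80,000 Ft × 6% = 4,800 Ft
  132,000 Ft × 18% = 23,760 Ft
  47,000 Ft × 32% = 15,040 Ft
  → 43,600 Ft

Book-profits minimum tax:
  Base (financial-statement income): 406,000 Ft
  Exemption: 20% × (406,000 Ft − 184,000 Ft) = 44,400 Ft ≥ 26,000 Ft, so the exemption is fully phased out
  Base: 406,000 Ft − 0 Ft = 406,000 Ft
  406,000 Ft × 19% = 77,140 Ft

77,140 Ft > 43,600 Ft, so the book-profits minimum tax is the binding amount.

77,140 Ft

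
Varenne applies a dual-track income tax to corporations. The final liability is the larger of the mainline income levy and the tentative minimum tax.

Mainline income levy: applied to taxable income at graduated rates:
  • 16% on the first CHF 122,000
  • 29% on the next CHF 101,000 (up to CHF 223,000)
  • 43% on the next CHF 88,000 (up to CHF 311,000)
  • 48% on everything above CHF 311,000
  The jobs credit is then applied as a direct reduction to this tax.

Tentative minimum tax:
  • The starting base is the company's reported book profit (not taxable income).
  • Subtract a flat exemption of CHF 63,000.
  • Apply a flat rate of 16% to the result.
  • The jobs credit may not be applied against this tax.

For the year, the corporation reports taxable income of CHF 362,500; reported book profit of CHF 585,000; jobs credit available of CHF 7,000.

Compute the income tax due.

Mainline income levy:
  CHF 122,000 × 16% = CHF 19,520
  CHF 101,000 × 29% = CHF 29,290
  CHF 88,000 × 43% = CHF 37,840
  CHF 51,500 × 48% = CHF 24,720
  → CHF 111,370
  Less jobs credit CHF 7,000 → CHF 104,370

Tentative minimum tax:
  Base (reported book profit): CHF 585,000
  Less exemption CHF 63,000 → base CHF 522,000
  CHF 522,000 × 16% = CHF 83,520

CHF 104,370 > CHF 83,520, so the mainline income levy governs.

CHF 104,370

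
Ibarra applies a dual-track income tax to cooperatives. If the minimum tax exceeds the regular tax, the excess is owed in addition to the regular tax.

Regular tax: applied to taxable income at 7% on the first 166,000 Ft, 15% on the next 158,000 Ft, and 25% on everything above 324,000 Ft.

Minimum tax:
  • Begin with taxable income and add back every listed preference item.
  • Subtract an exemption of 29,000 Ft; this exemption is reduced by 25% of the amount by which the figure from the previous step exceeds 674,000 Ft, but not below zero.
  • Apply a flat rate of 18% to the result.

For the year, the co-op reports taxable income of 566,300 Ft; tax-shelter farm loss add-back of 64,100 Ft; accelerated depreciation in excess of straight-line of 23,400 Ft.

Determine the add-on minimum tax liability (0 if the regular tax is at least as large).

Regular tax:
  166,000 Ft × 7% = 11,620 Ft
  158,000 Ft × 15% = 23,700 Ft
  242,300 Ft × 25% = 60,575 Ft
  → 95,895 Ft

Minimum tax:
  Adjusted income: 566,300 Ft + 64,100 Ft + 23,400 Ft = 653,800 Ft
  Exemption: 653,800 Ft ≤ 674,000 Ft, so full 29,000 Ft applies
  Base: 653,800 Ft − 29,000 Ft = 624,800 Ft
  624,800 Ft × 18% = 112,464 Ft

Excess of minimum tax over regular tax: 112,464 Ft − 95,895 Ft = 16,569 Ft.

16,569 Ft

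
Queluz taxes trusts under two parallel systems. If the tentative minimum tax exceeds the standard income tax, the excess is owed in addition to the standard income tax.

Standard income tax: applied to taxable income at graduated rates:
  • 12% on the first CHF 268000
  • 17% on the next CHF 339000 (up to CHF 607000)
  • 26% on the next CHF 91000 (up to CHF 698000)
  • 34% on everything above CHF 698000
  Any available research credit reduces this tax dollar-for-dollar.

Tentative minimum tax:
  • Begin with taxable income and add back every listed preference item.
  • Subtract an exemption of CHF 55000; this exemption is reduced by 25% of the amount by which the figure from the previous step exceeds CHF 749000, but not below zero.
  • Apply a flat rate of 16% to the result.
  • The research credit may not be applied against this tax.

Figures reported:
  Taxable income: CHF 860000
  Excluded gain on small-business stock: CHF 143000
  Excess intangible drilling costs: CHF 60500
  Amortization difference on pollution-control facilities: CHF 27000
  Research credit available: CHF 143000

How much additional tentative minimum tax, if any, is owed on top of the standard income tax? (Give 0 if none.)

CHF 148950

Standard income tax:
  CHF 268000 × 12% = CHF 32160
  CHF 339000 × 17% = CHF 57630
  CHF 91000 × 26% = CHF 23660
  CHF 162000 × 34% = CHF 55080
  → CHF 168530
  Less research credit CHF 143000 → CHF 25530

Tentative minimum tax:
  Adjusted income: CHF 860000 + CHF 143000 + CHF 60500 + CHF 27000 = CHF 1090500
  Exemption: 25% × (CHF 1090500 − CHF 749000) = CHF 85375 ≥ CHF 55000, so the exemption is fully phased out
  Base: CHF 1090500 − CHF 0 = CHF 1090500
  CHF 1090500 × 16% = CHF 174480

Excess of tentative minimum tax over standard income tax: CHF 174480 − CHF 25530 = CHF 148950.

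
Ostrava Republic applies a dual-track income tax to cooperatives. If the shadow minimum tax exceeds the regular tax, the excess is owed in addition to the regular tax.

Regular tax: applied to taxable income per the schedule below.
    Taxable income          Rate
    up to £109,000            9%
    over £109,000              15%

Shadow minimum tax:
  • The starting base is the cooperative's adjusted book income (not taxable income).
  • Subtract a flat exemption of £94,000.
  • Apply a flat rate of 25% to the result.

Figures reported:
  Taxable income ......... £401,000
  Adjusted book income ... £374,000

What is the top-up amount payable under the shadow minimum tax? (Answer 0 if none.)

£16,390

Regular tax:
  £109,000 × 9% = £9,810
  £292,000 × 15% = £43,800
  → £53,610

Shadow minimum tax:
  Base (adjusted book income): £374,000
  Less exemption £94,000 → base £280,000
  £280,000 × 25% = £70,000

Excess of shadow minimum tax over regular tax: £70,000 − £53,610 = £16,390.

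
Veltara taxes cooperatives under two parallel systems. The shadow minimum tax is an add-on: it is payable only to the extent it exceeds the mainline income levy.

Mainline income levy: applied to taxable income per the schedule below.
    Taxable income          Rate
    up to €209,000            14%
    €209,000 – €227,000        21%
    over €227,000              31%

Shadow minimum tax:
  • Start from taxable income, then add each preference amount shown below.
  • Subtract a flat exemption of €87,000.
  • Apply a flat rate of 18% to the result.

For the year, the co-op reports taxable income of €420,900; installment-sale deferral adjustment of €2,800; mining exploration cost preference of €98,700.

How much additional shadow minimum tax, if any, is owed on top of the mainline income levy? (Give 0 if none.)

€0

Shadow minimum tax:
  Adjusted income: €420,900 + €2,800 + €98,700 = €522,400
  Less exemption €87,000 → base €435,400
  €435,400 × 18% = €78,372

Mainline income levy:
  €209,000 × 14% = €29,260
  €18,000 × 21% = €3,780
  €193,900 × 31% = €60,109
  → €93,149

€78,372 ≤ €93,149, so no add-on is due.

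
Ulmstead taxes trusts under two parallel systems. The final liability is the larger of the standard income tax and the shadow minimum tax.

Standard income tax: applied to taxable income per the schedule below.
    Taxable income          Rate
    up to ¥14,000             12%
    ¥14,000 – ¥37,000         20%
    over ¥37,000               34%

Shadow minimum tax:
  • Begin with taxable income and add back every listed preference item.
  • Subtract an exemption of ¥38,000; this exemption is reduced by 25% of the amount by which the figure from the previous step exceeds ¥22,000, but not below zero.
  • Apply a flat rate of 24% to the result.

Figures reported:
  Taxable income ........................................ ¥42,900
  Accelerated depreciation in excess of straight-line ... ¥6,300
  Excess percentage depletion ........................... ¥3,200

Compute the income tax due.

Shadow minimum tax:
  Adjusted income: ¥42,900 + ¥6,300 + ¥3,200 = ¥52,400
  Exemption: ¥38,000 − 25% × (¥52,400 − ¥22,000) = ¥38,000 − ¥7,600 = ¥30,400
  Base: ¥52,400 − ¥30,400 = ¥22,000
  ¥22,000 × 24% = ¥5,280

Standard income tax:
  ¥14,000 × 12% = ¥1,680
  ¥23,000 × 20% = ¥4,600
  ¥5,900 × 34% = ¥2,006
  → ¥8,286

¥8,286 > ¥5,280, so the standard income tax governs.

¥8,286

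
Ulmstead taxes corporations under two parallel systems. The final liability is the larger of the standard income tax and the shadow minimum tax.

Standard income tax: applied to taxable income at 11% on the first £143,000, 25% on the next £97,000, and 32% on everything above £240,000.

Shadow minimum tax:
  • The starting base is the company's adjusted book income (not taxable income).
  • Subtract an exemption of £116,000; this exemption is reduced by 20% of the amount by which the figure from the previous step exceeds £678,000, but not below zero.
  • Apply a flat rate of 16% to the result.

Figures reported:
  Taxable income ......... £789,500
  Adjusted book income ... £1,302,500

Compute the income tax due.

Shadow minimum tax:
  Base (adjusted book income): £1,302,500
  Exemption: 20% × (£1,302,500 − £678,000) = £124,900 ≥ £116,000, so the exemption is fully phased out
  Base: £1,302,500 − £0 = £1,302,500
  £1,302,500 × 16% = £208,400

Standard income tax:
  £143,000 × 11% = £15,730
  £97,000 × 25% = £24,250
  £549,500 × 32% = £175,840
  → £215,820

£215,820 > £208,400, so the standard income tax governs.

£215,820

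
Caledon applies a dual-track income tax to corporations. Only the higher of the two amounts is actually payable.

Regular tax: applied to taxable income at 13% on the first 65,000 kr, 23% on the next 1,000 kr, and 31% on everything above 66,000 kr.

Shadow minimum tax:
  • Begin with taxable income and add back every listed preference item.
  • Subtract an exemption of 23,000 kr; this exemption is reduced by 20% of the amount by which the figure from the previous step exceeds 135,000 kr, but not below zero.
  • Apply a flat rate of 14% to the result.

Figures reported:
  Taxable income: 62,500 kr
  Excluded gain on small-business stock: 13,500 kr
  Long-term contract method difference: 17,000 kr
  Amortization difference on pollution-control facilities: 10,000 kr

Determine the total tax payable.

11,200 kr

Regular tax:
  62,500 kr × 13% = 8,125 kr

Shadow minimum tax:
  Adjusted income: 62,500 kr + 13,500 kr + 17,000 kr + 10,000 kr = 103,000 kr
  Exemption: 103,000 kr ≤ 135,000 kr, so full 23,000 kr applies
  Base: 103,000 kr − 23,000 kr = 80,000 kr
  80,000 kr × 14% = 11,200 kr

11,200 kr > 8,125 kr, so the shadow minimum tax is the binding amount.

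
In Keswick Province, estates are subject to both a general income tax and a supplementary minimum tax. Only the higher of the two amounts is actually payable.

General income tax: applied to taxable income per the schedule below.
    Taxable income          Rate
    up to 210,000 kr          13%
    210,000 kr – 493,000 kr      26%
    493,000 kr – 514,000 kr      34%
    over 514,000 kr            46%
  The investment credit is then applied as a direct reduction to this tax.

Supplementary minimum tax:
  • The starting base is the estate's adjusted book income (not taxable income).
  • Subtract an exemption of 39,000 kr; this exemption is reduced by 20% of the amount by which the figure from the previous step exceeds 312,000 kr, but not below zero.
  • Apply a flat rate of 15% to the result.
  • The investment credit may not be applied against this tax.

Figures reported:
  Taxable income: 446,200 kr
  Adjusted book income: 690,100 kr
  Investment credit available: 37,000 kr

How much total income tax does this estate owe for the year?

General income tax:
  210,000 kr × 13% = 27,300 kr
  236,200 kr × 26% = 61,412 kr
  → 88,712 kr
  Less investment credit 37,000 kr → 51,712 kr

Supplementary minimum tax:
  Base (adjusted book income): 690,100 kr
  Exemption: 20% × (690,100 kr − 312,000 kr) = 75,620 kr ≥ 39,000 kr, so the exemption is fully phased out
  Base: 690,100 kr − 0 kr = 690,100 kr
  690,100 kr × 15% = 103,515 kr

103,515 kr > 51,712 kr, so the supplementary minimum tax is the binding amount.

103,515 kr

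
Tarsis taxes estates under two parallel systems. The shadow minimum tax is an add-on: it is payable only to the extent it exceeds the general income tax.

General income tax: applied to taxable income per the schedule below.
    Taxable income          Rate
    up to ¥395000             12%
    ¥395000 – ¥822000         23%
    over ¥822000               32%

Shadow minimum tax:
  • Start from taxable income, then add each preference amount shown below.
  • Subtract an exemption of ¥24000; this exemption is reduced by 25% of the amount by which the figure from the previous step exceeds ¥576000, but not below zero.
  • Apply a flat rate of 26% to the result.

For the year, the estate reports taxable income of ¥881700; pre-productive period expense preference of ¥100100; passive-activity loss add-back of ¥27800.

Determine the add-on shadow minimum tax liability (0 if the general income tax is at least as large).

General income tax:
  ¥395000 × 12% = ¥47400
  ¥427000 × 23% = ¥98210
  ¥59700 × 32% = ¥19104
  → ¥164714

Shadow minimum tax:
  Adjusted income: ¥881700 + ¥100100 + ¥27800 = ¥1009600
  Exemption: 25% × (¥1009600 − ¥576000) = ¥108400 ≥ ¥24000, so the exemption is fully phased out
  Base: ¥1009600 − ¥0 = ¥1009600
  ¥1009600 × 26% = ¥262496

Excess of shadow minimum tax over general income tax: ¥262496 − ¥164714 = ¥97782.

¥97782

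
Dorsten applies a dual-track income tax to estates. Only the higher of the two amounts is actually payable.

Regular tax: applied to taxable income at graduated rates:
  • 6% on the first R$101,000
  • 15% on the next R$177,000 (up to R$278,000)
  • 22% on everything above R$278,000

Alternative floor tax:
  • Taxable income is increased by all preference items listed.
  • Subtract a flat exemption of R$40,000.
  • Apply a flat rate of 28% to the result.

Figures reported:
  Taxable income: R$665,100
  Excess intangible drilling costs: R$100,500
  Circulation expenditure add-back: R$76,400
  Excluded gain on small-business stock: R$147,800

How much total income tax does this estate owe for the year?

Alternative floor tax:
  Adjusted income: R$665,100 + R$100,500 + R$76,400 + R$147,800 = R$989,800
  Less exemption R$40,000 → base R$949,800
  R$949,800 × 28% = R$265,944

Regular tax:
  R$101,000 × 6% = R$6,060
  R$177,000 × 15% = R$26,550
  R$387,100 × 22% = R$85,162
  → R$117,772

R$265,944 > R$117,772, so the alternative floor tax is the binding amount.

R$265,944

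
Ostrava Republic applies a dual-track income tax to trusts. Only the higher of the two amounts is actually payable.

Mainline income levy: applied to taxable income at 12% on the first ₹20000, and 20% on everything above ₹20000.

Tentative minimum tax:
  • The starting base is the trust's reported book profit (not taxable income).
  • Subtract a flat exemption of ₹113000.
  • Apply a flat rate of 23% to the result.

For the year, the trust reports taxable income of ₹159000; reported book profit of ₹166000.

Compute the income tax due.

₹30200

Mainline income levy:
  ₹20000 × 12% = ₹2400
  ₹139000 × 20% = ₹27800
  → ₹30200

Tentative minimum tax:
  Base (reported book profit): ₹166000
  Less exemption ₹113000 → base ₹53000
  ₹53000 × 23% = ₹12190

₹30200 > ₹12190, so the mainline income levy governs.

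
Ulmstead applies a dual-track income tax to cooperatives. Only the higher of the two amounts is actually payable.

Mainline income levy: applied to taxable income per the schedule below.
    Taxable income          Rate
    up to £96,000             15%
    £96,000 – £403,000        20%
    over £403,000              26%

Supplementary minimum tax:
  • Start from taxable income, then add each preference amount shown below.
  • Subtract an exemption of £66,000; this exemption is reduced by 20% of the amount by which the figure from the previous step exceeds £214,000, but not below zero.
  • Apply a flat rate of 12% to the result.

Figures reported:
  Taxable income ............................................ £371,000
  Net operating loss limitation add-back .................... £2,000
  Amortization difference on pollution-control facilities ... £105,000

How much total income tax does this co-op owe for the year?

£69,400

Supplementary minimum tax:
  Adjusted income: £371,000 + £2,000 + £105,000 = £478,000
  Exemption: £66,000 − 20% × (£478,000 − £214,000) = £66,000 − £52,800 = £13,200
  Base: £478,000 − £13,200 = £464,800
  £464,800 × 12% = £55,776

Mainline income levy:
  £96,000 × 15% = £14,400
  £275,000 × 20% = £55,000
  → £69,400

£69,400 > £55,776, so the mainline income levy governs.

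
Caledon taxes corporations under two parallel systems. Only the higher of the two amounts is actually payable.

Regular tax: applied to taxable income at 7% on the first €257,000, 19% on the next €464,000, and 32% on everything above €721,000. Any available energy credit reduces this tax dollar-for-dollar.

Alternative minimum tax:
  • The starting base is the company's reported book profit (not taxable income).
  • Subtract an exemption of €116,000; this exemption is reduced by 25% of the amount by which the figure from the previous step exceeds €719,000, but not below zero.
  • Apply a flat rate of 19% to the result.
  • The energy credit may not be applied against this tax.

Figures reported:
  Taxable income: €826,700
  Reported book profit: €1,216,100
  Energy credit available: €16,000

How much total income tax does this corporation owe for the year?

Regular tax:
  €257,000 × 7% = €17,990
  €464,000 × 19% = €88,160
  €105,700 × 32% = €33,824
  → €139,974
  Less energy credit €16,000 → €123,974

Alternative minimum tax:
  Base (reported book profit): €1,216,100
  Exemption: 25% × (€1,216,100 − €719,000) = €124,275 ≥ €116,000, so the exemption is fully phased out
  Base: €1,216,100 − €0 = €1,216,100
  €1,216,100 × 19% = €231,059

€231,059 > €123,974, so the alternative minimum tax is the binding amount.

€231,059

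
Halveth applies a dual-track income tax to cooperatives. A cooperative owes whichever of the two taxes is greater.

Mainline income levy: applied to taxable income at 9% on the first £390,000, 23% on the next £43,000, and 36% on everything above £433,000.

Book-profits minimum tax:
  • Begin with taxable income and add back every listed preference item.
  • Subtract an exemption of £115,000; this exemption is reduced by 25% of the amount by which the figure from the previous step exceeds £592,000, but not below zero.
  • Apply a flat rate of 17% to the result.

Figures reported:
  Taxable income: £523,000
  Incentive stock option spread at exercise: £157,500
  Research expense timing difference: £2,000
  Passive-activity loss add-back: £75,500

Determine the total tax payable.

Mainline income levy:
  £390,000 × 9% = £35,100
  £43,000 × 23% = £9,890
  £90,000 × 36% = £32,400
  → £77,390

Book-profits minimum tax:
  Adjusted income: £523,000 + £157,500 + £2,000 + £75,500 = £758,000
  Exemption: £115,000 − 25% × (£758,000 − £592,000) = £115,000 − £41,500 = £73,500
  Base: £758,000 − £73,500 = £684,500
  £684,500 × 17% = £116,365

£116,365 > £77,390, so the book-profits minimum tax is the binding amount.

£116,365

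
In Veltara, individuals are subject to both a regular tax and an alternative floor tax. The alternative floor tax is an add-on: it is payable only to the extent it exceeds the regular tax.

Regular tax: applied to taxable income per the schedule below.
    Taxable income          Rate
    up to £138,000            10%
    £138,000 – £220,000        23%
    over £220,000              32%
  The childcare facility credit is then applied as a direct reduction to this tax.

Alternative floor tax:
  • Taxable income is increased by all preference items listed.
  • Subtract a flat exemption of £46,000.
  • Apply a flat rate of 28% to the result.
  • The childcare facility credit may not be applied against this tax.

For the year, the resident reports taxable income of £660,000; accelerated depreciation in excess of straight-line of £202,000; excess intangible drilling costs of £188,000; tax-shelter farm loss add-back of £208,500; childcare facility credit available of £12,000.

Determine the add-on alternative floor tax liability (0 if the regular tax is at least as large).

Alternative floor tax:
  Adjusted income: £660,000 + £202,000 + £188,000 + £208,500 = £1,258,500
  Less exemption £46,000 → base £1,212,500
  £1,212,500 × 28% = £339,500

Regular tax:
  £138,000 × 10% = £13,800
  £82,000 × 23% = £18,860
  £440,000 × 32% = £140,800
  → £173,460
  Less childcare facility credit £12,000 → £161,460

Excess of alternative floor tax over regular tax: £339,500 − £161,460 = £178,040.

£178,040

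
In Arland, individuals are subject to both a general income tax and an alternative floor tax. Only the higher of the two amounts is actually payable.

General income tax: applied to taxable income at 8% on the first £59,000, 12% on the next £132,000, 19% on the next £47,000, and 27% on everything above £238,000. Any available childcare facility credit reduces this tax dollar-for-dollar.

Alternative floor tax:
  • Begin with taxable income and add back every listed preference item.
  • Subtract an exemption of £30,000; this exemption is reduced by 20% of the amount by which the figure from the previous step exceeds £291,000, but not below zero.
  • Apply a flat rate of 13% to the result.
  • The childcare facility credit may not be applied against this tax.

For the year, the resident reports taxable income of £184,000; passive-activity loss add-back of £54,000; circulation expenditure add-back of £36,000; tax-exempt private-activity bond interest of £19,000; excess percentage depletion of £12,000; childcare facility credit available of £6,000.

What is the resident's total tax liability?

£36,114

Alternative floor tax:
  Adjusted income: £184,000 + £54,000 + £36,000 + £19,000 + £12,000 = £305,000
  Exemption: £30,000 − 20% × (£305,000 − £291,000) = £30,000 − £2,800 = £27,200
  Base: £305,000 − £27,200 = £277,800
  £277,800 × 13% = £36,114

General income tax:
  £59,000 × 8% = £4,720
  £125,000 × 12% = £15,000
  → £19,720
  Less childcare facility credit £6,000 → £13,720

£36,114 > £13,720, so the alternative floor tax is the binding amount.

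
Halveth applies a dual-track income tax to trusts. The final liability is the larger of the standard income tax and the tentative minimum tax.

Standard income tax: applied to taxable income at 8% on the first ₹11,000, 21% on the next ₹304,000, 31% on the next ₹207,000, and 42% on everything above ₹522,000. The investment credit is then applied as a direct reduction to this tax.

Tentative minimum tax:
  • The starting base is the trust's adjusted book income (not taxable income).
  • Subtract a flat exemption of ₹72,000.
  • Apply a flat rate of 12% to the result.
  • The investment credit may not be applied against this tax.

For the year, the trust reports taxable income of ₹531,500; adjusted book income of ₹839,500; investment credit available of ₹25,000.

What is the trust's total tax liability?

₹107,880

Tentative minimum tax:
  Base (adjusted book income): ₹839,500
  Less exemption ₹72,000 → base ₹767,500
  ₹767,500 × 12% = ₹92,100

Standard income tax:
  ₹11,000 × 8% = ₹880
  ₹304,000 × 21% = ₹63,840
  ₹207,000 × 31% = ₹64,170
  ₹9,500 × 42% = ₹3,990
  → ₹132,880
  Less investment credit ₹25,000 → ₹107,880

₹107,880 > ₹92,100, so the standard income tax governs.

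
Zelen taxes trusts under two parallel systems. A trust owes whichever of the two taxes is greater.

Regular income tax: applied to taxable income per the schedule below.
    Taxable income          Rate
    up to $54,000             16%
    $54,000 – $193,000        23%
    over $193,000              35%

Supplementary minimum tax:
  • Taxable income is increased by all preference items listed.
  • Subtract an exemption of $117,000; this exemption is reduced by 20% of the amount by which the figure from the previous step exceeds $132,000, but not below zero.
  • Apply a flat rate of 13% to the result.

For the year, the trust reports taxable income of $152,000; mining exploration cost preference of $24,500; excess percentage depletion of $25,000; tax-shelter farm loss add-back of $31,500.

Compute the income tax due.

Supplementary minimum tax:
  Adjusted income: $152,000 + $24,500 + $25,000 + $31,500 = $233,000
  Exemption: $117,000 − 20% × ($233,000 − $132,000) = $117,000 − $20,200 = $96,800
  Base: $233,000 − $96,800 = $136,200
  $136,200 × 13% = $17,706

Regular income tax:
  $54,000 × 16% = $8,640
  $98,000 × 23% = $22,540
  → $31,180

$31,180 > $17,706, so the regular income tax governs.

$31,180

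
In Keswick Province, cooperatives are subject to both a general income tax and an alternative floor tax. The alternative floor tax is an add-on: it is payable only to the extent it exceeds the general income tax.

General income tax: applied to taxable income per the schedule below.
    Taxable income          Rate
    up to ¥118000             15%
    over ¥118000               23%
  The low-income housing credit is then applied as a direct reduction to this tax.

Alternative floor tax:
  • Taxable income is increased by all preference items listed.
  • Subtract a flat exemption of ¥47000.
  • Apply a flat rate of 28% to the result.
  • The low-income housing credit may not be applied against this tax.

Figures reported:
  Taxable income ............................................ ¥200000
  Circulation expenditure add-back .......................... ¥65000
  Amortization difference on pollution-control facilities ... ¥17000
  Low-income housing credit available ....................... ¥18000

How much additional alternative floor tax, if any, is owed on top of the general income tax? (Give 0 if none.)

¥47240

Alternative floor tax:
  Adjusted income: ¥200000 + ¥65000 + ¥17000 = ¥282000
  Less exemption ¥47000 → base ¥235000
  ¥235000 × 28% = ¥65800

General income tax:
  ¥118000 × 15% = ¥17700
  ¥82000 × 23% = ¥18860
  → ¥36560
  Less low-income housing credit ¥18000 → ¥18560

Excess of alternative floor tax over general income tax: ¥65800 − ¥18560 = ¥47240.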